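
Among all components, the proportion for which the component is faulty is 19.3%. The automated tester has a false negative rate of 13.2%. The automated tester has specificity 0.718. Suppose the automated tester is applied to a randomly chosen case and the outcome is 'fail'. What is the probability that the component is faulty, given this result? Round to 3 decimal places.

P(H | E) ≈ 0.424

Let H be the event that the component is faulty. P(H) = 0.193, so P(¬H) = 0.807. With E the 'fail' result, P(E|H) = 0.868 and P(E|¬H) = 0.282.
P(E) = 0.868·0.193 + 0.282·0.807 = 0.16752 + 0.22757 = 0.39510.
By Bayes' theorem, P(H|E) = 0.16752 / 0.39510 = 0.424.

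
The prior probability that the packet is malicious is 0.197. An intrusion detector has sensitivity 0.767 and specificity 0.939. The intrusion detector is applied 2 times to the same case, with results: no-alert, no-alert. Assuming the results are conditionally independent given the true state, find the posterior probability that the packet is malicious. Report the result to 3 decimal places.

Posterior P(H) ≈ 0.015

Let H be the event that the packet is malicious; start with P(H) = 0.197. P('alert'|H) = 0.767, P('alert'|¬H) = 0.061.
Update on result 1 ('no-alert'): P(H) ← 0.233·0.1970 / (0.233·0.1970 + 0.939·0.8030) = 0.045901/0.79992 = 0.0574.
Update on result 2 ('no-alert'): P(H) ← 0.233·0.0574 / (0.233·0.0574 + 0.939·0.9426) = 0.013370/0.89849 = 0.0149.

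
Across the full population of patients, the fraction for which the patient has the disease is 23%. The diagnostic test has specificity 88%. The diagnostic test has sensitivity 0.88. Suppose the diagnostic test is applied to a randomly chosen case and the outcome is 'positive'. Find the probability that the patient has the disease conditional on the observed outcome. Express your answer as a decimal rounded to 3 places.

Write H for 'the patient has the disease'. Prior odds H:¬H = 0.23/0.77 = 0.29870. For the 'positive' outcome, the likelihood ratio is 0.88/0.12 = 7.3333.
Posterior odds = 0.29870 × 7.3333 = 2.1905, so P(H|E) = 2.1905/(1+2.1905) = 0.687.

P(H | E) ≈ 0.687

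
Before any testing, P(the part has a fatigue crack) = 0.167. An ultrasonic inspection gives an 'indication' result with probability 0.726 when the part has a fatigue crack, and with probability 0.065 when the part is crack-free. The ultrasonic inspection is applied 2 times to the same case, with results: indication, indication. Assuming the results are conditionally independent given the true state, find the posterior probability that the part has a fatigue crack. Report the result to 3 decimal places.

Posterior P(H) ≈ 0.962

Let H be the event that the part has a fatigue crack; start with P(H) = 0.167. P('indication'|H) = 0.726, P('indication'|¬H) = 0.065.
Update on result 1 ('indication'): P(H) ← 0.726·0.1670 / (0.726·0.1670 + 0.065·0.8330) = 0.12124/0.17539 = 0.6913.
Update on result 2 ('indication'): P(H) ← 0.726·0.6913 / (0.726·0.6913 + 0.065·0.3087) = 0.50187/0.52194 = 0.9616.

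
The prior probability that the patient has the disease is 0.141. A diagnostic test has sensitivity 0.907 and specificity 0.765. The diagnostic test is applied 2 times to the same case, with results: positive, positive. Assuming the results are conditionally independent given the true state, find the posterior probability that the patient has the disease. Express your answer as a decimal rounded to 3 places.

Posterior P(H) ≈ 0.710

Let H be the event that the patient has the disease; start with P(H) = 0.141. P('positive'|H) = 0.907, P('positive'|¬H) = 0.235.
Update on result 1 ('positive'): P(H) ← 0.907·0.1410 / (0.907·0.1410 + 0.235·0.8590) = 0.12789/0.32975 = 0.3878.
Update on result 2 ('positive'): P(H) ← 0.907·0.3878 / (0.907·0.3878 + 0.235·0.6122) = 0.35176/0.49562 = 0.7097.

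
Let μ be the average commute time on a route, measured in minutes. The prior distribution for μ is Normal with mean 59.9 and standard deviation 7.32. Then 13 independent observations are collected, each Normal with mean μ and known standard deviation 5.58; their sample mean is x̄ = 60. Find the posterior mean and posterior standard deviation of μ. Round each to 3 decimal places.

Prior precision 1/τ₀² = 1/7.32² = 0.0186628; data precision n/σ² = 13/5.58² = 0.417518.
Posterior precision = 0.0186628 + 0.417518 = 0.436181, giving posterior SD = 1/√0.436181 = 1.514.
Posterior mean = (0.0186628·59.9 + 0.417518·60) / 0.436181 = 59.996.

Posterior mean ≈ 59.996; posterior SD ≈ 1.514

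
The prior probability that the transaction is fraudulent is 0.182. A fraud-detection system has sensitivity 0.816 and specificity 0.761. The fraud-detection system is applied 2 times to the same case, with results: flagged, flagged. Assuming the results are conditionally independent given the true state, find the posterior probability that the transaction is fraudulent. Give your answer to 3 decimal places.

With H the event that the transaction is fraudulent, the joint likelihood of the observed sequence is P(data|H) = 0.816·0.816 = 0.66586 and P(data|¬H) = 0.239·0.239 = 0.057121.
Bayes: P(H|data) = 0.182·0.66586 / (0.182·0.66586 + 0.818·0.057121) = 0.12119/0.16791 = 0.7217.

Posterior P(H) ≈ 0.722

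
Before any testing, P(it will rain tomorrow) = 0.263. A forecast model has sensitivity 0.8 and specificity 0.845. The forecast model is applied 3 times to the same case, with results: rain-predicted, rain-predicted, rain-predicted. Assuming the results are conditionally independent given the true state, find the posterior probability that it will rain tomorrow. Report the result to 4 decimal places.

With H the event that it will rain tomorrow, the joint likelihood of the observed sequence is P(data|H) = 0.8·0.8·0.8 = 0.51200 and P(data|¬H) = 0.155·0.155·0.155 = 0.0037239.
Bayes: P(H|data) = 0.263·0.51200 / (0.263·0.51200 + 0.737·0.0037239) = 0.13466/0.13740 = 0.9800.

Posterior P(H) ≈ 0.9800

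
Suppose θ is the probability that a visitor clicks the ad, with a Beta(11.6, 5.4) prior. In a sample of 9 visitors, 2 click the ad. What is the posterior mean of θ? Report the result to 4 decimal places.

Posterior mean ≈ 0.5231

Observing 2 successes and 7 failures updates Beta(11.6, 5.4) by adding the success and failure counts to the two shape parameters: α = 11.6+2 = 13.6, β = 5.4+7 = 12.4.
E[θ | data] = 13.6/(13.6+12.4) = 0.5231.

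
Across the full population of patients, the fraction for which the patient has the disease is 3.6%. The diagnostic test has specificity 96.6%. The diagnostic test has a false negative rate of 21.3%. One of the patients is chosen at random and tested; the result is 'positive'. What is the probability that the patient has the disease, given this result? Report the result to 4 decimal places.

P(H | E) ≈ 0.4636

Let H be the event that the patient has the disease. P(H) = 0.036, so P(¬H) = 0.964. With E the 'positive' result, P(E|H) = 0.787 and P(E|¬H) = 0.034.
P(E) = 0.787·0.036 + 0.034·0.964 = 0.028332 + 0.032776 = 0.061108.
By Bayes' theorem, P(H|E) = 0.028332 / 0.061108 = 0.4636.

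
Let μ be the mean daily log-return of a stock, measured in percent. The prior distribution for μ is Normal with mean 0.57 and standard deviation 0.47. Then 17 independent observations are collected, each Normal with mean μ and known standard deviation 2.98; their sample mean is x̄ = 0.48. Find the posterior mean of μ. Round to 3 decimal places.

With known σ, the Normal prior is conjugate. Weight on the data is w = (n/σ²)/(n/σ² + 1/τ₀²) = 1.91433/(1.91433+4.52694) = 0.29720.
Posterior mean = w·x̄ + (1−w)·μ₀ = 0.29720·0.48 + 0.70280·0.57 = 0.543.

Posterior mean ≈ 0.543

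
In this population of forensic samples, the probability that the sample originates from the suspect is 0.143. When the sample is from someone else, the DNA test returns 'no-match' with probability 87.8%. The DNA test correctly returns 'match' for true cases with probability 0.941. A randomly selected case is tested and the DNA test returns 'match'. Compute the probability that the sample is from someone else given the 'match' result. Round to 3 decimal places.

Let H be the event that the sample originates from the suspect. P(H) = 0.143, so P(¬H) = 0.857. With E the 'match' result, P(E|H) = 0.941 and P(E|¬H) = 0.122.
P(E) = 0.941·0.143 + 0.122·0.857 = 0.13456 + 0.10455 = 0.23912.
By Bayes' theorem, P(H|E) = 0.13456 / 0.23912 = 0.563. Hence P(¬H|E) = 1 − 0.563 = 0.437.

P(¬H | E) ≈ 0.437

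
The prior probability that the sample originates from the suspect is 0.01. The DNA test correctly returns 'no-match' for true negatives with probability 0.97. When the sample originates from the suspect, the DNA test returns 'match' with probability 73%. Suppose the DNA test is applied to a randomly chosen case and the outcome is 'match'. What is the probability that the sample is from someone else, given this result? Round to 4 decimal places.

P(¬H | E) ≈ 0.8027

Write H for 'the sample originates from the suspect'. Prior odds H:¬H = 0.01/0.99 = 0.010101. For the 'match' outcome, the likelihood ratio is 0.73/0.03 = 24.333.
Posterior odds = 0.010101 × 24.333 = 0.24579, so P(H|E) = 0.24579/(1+0.24579) = 0.1973. Then P(¬H|E) = 1 − 0.1973 = 0.8027.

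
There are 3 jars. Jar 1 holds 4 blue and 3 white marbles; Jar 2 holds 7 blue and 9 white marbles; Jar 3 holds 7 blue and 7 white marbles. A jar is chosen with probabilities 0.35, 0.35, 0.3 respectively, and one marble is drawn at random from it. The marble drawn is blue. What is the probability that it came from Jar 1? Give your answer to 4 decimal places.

Posterior probability ≈ 0.3975

Tabulate prior·likelihood by source: [1] prior 0.35, lik 0.5714, product 0.2000; [2] prior 0.35, lik 0.4375, product 0.1531; [3] prior 0.3, lik 0.5, product 0.1500.
Normalizing constant = 0.50312; the posterior for Jar 1 is its product over the sum, 0.2000/0.50312 = 0.3975.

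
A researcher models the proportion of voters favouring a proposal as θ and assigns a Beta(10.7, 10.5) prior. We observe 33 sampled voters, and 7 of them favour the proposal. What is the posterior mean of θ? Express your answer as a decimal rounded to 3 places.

Posterior mean ≈ 0.327

Observing 7 successes and 26 failures updates Beta(10.7, 10.5) by adding the success and failure counts to the two shape parameters: α = 10.7+7 = 17.7, β = 10.5+26 = 36.5.
E[θ | data] = 17.7/(17.7+36.5) = 0.327.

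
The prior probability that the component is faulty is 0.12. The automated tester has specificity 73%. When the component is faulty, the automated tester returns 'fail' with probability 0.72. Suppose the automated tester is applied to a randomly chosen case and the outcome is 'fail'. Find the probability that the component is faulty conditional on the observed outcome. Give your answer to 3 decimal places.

P(H | E) ≈ 0.267

Let H be the event that the component is faulty. P(H) = 0.12, so P(¬H) = 0.88. With E the 'fail' result, P(E|H) = 0.72 and P(E|¬H) = 0.27.
P(E) = 0.72·0.12 + 0.27·0.88 = 0.086400 + 0.23760 = 0.32400.
By Bayes' theorem, P(H|E) = 0.086400 / 0.32400 = 0.267.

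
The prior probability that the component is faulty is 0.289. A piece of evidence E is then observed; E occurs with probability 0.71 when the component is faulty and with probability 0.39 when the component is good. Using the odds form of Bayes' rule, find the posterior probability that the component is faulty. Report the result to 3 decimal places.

Posterior probability ≈ 0.425

Prior odds = 0.289/(1−0.289) = 0.40647. In log-odds, ln(0.40647) = -0.90025.
Add log likelihood ratio: ln(1.8205) = 0.59912.
Posterior log-odds = -0.30113, so posterior odds = exp(-0.30113) = 0.73998. Converting, P(H|E) = 0.73998/1.7400 = 0.425.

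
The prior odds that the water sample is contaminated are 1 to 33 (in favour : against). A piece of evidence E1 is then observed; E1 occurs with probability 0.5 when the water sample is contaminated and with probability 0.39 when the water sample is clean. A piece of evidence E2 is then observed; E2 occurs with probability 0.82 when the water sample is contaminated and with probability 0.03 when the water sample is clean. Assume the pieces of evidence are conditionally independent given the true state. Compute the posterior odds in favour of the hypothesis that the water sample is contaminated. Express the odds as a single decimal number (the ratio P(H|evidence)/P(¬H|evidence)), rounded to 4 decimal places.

Prior odds = 1/33 = 0.030303.
Likelihood ratio for E1 = 0.5/0.39 = 1.2821.
Likelihood ratio for E2 = 0.82/0.03 = 27.333.
Posterior odds = prior odds × LR₁ × LR₂ = 1.0619.

Posterior odds ≈ 1.0619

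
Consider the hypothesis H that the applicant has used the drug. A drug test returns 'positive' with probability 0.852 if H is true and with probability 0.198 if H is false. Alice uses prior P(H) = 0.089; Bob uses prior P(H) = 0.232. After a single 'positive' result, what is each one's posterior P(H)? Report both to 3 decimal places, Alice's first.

P('+'|H) = 0.852, P('+'|¬H) = 0.198.
Alice: numerator 0.852·0.089 = 0.075828; evidence = 0.075828+0.198·0.911 = 0.25621; posterior = 0.296.
Bob: numerator 0.852·0.232 = 0.19766; evidence = 0.19766+0.198·0.768 = 0.34973; posterior = 0.565.

Alice: 0.296; Bob: 0.565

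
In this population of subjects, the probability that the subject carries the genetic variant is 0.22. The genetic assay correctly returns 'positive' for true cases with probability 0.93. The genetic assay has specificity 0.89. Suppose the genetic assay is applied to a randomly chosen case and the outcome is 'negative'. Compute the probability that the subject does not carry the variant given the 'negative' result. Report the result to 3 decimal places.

Let H be the event that the subject carries the genetic variant. P(H) = 0.22, so P(¬H) = 0.78. With E the 'negative' result, P(E|H) = 0.07 and P(E|¬H) = 0.89.
P(E) = 0.07·0.22 + 0.89·0.78 = 0.015400 + 0.69420 = 0.70960.
By Bayes' theorem, P(H|E) = 0.015400 / 0.70960 = 0.022. Hence P(¬H|E) = 1 − 0.022 = 0.978.

P(¬H | E) ≈ 0.978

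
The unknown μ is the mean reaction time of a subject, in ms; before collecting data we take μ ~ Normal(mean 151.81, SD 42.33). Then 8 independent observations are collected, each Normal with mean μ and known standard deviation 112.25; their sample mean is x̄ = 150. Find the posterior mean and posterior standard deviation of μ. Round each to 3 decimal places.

Prior precision 1/τ₀² = 1/42.33² = 0.00055809; data precision n/σ² = 8/112.25² = 0.00063492.
Posterior precision = 0.00055809 + 0.00063492 = 0.00119301, giving posterior SD = 1/√0.00119301 = 28.952.
Posterior mean = (0.00055809·151.81 + 0.00063492·150) / 0.00119301 = 150.847.

Posterior mean ≈ 150.847; posterior SD ≈ 28.952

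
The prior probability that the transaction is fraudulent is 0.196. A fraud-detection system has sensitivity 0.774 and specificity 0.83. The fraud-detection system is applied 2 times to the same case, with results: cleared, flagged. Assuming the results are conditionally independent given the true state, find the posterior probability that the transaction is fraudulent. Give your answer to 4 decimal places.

Posterior P(H) ≈ 0.2321

Let H be the event that the transaction is fraudulent; start with P(H) = 0.196. P('flagged'|H) = 0.774, P('flagged'|¬H) = 0.17.
Update on result 1 ('cleared'): P(H) ← 0.226·0.1960 / (0.226·0.1960 + 0.83·0.8040) = 0.044296/0.71162 = 0.0622.
Update on result 2 ('flagged'): P(H) ← 0.774·0.0622 / (0.774·0.0622 + 0.17·0.9378) = 0.048179/0.20760 = 0.2321.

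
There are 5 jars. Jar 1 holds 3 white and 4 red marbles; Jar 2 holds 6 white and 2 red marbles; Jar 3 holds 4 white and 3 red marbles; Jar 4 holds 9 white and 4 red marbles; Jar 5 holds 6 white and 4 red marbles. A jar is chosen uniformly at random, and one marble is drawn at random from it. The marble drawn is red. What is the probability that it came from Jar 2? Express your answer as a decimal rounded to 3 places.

Tabulate prior·likelihood by source: [1] prior 0.2, lik 0.5714, product 0.1143; [2] prior 0.2, lik 0.25, product 0.05000; [3] prior 0.2, lik 0.4286, product 0.08571; [4] prior 0.2, lik 0.3077, product 0.06154; [5] prior 0.2, lik 0.4, product 0.08000.
Normalizing constant = 0.39154; the posterior for Jar 2 is its product over the sum, 0.05000/0.39154 = 0.128.

Posterior probability ≈ 0.128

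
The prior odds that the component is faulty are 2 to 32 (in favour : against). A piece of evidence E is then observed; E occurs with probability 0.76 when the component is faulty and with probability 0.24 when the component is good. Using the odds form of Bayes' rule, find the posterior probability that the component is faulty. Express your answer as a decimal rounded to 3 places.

Prior odds = 2/32 = 0.062500. In log-odds, ln(0.062500) = -2.7726.
Add log likelihood ratio: ln(3.1667) = 1.1527.
Posterior log-odds = -1.6199, so posterior odds = exp(-1.6199) = 0.19792. Converting, P(H|E) = 0.19792/1.1979 = 0.165.

Posterior probability ≈ 0.165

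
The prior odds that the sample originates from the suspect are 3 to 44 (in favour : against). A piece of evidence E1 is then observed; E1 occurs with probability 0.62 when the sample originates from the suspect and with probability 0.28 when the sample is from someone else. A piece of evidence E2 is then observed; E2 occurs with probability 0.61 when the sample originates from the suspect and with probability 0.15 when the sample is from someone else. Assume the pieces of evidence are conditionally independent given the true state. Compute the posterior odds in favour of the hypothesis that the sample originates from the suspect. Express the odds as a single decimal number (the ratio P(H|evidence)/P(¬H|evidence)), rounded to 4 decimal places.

Prior odds = 3/44 = 0.068182.
Likelihood ratio for E1 = 0.62/0.28 = 2.2143.
Likelihood ratio for E2 = 0.61/0.15 = 4.0667.
Posterior odds = prior odds × LR₁ × LR₂ = 0.61396.

Posterior odds ≈ 0.6140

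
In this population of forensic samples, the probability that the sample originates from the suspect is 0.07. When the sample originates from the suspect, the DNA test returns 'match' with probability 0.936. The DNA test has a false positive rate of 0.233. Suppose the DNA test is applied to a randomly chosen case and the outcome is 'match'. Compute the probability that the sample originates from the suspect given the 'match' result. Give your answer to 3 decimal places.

P(H | E) ≈ 0.232

Let H be the event that the sample originates from the suspect. P(H) = 0.07, so P(¬H) = 0.93. With E the 'match' result, P(E|H) = 0.936 and P(E|¬H) = 0.233.
P(E) = 0.936·0.07 + 0.233·0.93 = 0.065520 + 0.21669 = 0.28221.
By Bayes' theorem, P(H|E) = 0.065520 / 0.28221 = 0.232.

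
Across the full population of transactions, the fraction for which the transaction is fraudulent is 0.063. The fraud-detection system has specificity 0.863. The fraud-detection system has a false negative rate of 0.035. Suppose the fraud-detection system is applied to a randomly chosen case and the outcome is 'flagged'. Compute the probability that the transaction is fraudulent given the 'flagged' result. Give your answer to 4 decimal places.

P(H | E) ≈ 0.3214

Let H be the event that the transaction is fraudulent. P(H) = 0.063, so P(¬H) = 0.937. With E the 'flagged' result, P(E|H) = 0.965 and P(E|¬H) = 0.137.
P(E) = 0.965·0.063 + 0.137·0.937 = 0.060795 + 0.12837 = 0.18916.
By Bayes' theorem, P(H|E) = 0.060795 / 0.18916 = 0.3214.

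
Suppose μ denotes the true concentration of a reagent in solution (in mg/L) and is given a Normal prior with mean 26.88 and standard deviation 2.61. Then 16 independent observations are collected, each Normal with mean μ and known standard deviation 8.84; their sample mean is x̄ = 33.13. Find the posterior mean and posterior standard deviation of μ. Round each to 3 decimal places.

Prior precision 1/τ₀² = 1/2.61² = 0.146798; data precision n/σ² = 16/8.84² = 0.204746.
Posterior precision = 0.146798 + 0.204746 = 0.351544, giving posterior SD = 1/√0.351544 = 1.687.
Posterior mean = (0.146798·26.88 + 0.204746·33.13) / 0.351544 = 30.520.

Posterior mean ≈ 30.520; posterior SD ≈ 1.687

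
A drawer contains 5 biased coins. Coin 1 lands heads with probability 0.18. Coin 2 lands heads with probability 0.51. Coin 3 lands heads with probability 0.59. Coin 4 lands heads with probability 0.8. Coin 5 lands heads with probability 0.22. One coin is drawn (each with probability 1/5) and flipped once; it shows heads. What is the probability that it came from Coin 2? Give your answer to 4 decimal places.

Posterior probability ≈ 0.2217

Tabulate prior·likelihood by source: [1] prior 0.2, lik 0.18, product 0.03600; [2] prior 0.2, lik 0.51, product 0.1020; [3] prior 0.2, lik 0.59, product 0.1180; [4] prior 0.2, lik 0.8, product 0.1600; [5] prior 0.2, lik 0.22, product 0.04400.
Normalizing constant = 0.46000; the posterior for Coin 2 is its product over the sum, 0.1020/0.46000 = 0.2217.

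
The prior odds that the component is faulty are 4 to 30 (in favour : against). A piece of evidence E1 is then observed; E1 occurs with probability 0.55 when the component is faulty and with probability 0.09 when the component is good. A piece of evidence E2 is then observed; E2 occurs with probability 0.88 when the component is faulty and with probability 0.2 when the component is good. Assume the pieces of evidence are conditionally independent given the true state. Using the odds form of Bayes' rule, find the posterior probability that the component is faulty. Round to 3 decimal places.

Prior odds = 4/30 = 0.13333. In log-odds, ln(0.13333) = -2.0149.
Add log likelihood ratios: ln(6.1111) + ln(4.4000) = 3.2917.
Posterior log-odds = 1.2768, so posterior odds = exp(1.2768) = 3.5852. Converting, P(H|E) = 3.5852/4.5852 = 0.782.

Posterior probability ≈ 0.782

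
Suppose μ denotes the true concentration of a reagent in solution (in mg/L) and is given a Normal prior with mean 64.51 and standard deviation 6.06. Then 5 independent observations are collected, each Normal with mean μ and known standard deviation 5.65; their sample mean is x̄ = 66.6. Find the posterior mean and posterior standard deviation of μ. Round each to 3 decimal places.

Posterior mean ≈ 66.290; posterior SD ≈ 2.332

Prior precision 1/τ₀² = 1/6.06² = 0.0272304; data precision n/σ² = 5/5.65² = 0.156629.
Posterior precision = 0.0272304 + 0.156629 = 0.183860, giving posterior SD = 1/√0.183860 = 2.332.
Posterior mean = (0.0272304·64.51 + 0.156629·66.6) / 0.183860 = 66.290.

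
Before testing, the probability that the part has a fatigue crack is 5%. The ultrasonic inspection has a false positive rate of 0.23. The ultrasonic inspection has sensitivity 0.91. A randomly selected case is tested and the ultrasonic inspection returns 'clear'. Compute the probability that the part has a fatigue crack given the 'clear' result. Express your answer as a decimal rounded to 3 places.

P(H | E) ≈ 0.006

Let H be the event that the part has a fatigue crack. P(H) = 0.05, so P(¬H) = 0.95. With E the 'clear' result, P(E|H) = 0.09 and P(E|¬H) = 0.77.
P(E) = 0.09·0.05 + 0.77·0.95 = 0.0045000 + 0.73150 = 0.73600.
By Bayes' theorem, P(H|E) = 0.0045000 / 0.73600 = 0.006.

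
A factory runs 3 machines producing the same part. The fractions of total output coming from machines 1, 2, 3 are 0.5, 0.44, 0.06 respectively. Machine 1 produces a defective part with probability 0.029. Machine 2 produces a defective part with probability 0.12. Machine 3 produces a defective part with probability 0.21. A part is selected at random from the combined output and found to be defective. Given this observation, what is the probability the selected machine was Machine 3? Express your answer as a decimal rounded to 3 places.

Posterior probability ≈ 0.158

P(defective|M1) = 0.029; P(defective|M2) = 0.12; P(defective|M3) = 0.21.
Prior × likelihood for each source: 0.5·0.029=0.01450, 0.44·0.12=0.05280, 0.06·0.21=0.01260. Summing gives P(defective) = 0.079900.
P(Machine 3 | defective) = 0.01260 / 0.079900 = 0.158.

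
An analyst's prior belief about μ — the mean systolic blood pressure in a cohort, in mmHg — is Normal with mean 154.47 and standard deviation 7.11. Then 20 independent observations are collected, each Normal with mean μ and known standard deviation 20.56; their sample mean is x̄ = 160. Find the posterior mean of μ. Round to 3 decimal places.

With known σ, the Normal prior is conjugate. Weight on the data is w = (n/σ²)/(n/σ² + 1/τ₀²) = 0.0473134/(0.0473134+0.0197816) = 0.70517.
Posterior mean = w·x̄ + (1−w)·μ₀ = 0.70517·160 + 0.29483·154.47 = 158.370.

Posterior mean ≈ 158.370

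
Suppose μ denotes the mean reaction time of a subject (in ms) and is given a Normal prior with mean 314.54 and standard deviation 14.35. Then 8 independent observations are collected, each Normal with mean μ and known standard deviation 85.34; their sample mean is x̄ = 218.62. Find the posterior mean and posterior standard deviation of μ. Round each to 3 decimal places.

Posterior mean ≈ 296.846; posterior SD ≈ 12.959

With known σ, the Normal prior is conjugate. Weight on the data is w = (n/σ²)/(n/σ² + 1/τ₀²) = 0.00109846/(0.00109846+0.00485620) = 0.18447.
Posterior mean = w·x̄ + (1−w)·μ₀ = 0.18447·218.62 + 0.81553·314.54 = 296.846. Posterior variance = 1/(0.00109846+0.00485620) = 167.936, so SD = 12.959.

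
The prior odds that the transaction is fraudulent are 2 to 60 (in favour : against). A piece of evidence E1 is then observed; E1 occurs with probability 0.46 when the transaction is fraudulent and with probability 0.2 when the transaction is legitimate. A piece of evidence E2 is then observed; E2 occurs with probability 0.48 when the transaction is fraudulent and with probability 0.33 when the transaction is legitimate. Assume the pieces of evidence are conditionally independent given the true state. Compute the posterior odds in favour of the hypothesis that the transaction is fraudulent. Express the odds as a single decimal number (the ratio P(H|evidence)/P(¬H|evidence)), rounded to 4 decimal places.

Posterior odds ≈ 0.1115

Prior odds = 2/60 = 0.033333. In log-odds, ln(0.033333) = -3.4012.
Add log likelihood ratios: ln(2.3000) + ln(1.4545) = 1.2076.
Posterior log-odds = -2.1936, so posterior odds = exp(-2.1936) = 0.11152.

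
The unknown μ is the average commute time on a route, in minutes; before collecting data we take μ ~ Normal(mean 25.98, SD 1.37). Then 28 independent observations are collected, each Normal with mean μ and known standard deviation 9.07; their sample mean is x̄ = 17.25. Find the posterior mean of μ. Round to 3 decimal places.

Posterior mean ≈ 22.577

With known σ, the Normal prior is conjugate. Weight on the data is w = (n/σ²)/(n/σ² + 1/τ₀²) = 0.340364/(0.340364+0.532793) = 0.38981.
Posterior mean = w·x̄ + (1−w)·μ₀ = 0.38981·17.25 + 0.61019·25.98 = 22.577.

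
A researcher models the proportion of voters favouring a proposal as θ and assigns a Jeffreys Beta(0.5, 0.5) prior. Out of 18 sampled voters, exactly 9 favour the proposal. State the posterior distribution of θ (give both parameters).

Observing 9 successes and 9 failures updates Beta(0.5, 0.5) by adding the success and failure counts to the two shape parameters: α = 0.5+9 = 9.5, β = 0.5+9 = 9.5.

Posterior: Beta(9.5, 9.5)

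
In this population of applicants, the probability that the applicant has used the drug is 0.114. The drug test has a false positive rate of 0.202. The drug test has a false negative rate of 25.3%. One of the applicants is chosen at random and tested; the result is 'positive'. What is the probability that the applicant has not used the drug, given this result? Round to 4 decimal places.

Let H be the event that the applicant has used the drug. P(H) = 0.114, so P(¬H) = 0.886. With E the 'positive' result, P(E|H) = 0.747 and P(E|¬H) = 0.202.
P(E) = 0.747·0.114 + 0.202·0.886 = 0.085158 + 0.17897 = 0.26413.
By Bayes' theorem, P(H|E) = 0.085158 / 0.26413 = 0.3224. Hence P(¬H|E) = 1 − 0.3224 = 0.6776.

P(¬H | E) ≈ 0.6776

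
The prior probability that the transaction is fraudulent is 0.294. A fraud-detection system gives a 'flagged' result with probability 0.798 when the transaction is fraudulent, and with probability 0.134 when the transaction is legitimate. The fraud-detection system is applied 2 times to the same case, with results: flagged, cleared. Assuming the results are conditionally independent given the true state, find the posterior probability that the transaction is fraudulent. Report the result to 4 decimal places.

With H the event that the transaction is fraudulent, the joint likelihood of the observed sequence is P(data|H) = 0.798·0.202 = 0.16120 and P(data|¬H) = 0.134·0.866 = 0.11604.
Bayes: P(H|data) = 0.294·0.16120 / (0.294·0.16120 + 0.706·0.11604) = 0.047392/0.12932 = 0.3665.

Posterior P(H) ≈ 0.3665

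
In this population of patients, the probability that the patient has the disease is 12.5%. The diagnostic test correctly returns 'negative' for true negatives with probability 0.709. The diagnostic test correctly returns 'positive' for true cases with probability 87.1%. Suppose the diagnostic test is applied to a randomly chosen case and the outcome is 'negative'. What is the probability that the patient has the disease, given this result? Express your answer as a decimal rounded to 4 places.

P(H | E) ≈ 0.0253

Write H for 'the patient has the disease'. Prior odds H:¬H = 0.125/0.875 = 0.14286. For the 'negative' outcome, the likelihood ratio is 0.129/0.709 = 0.18195.
Posterior odds = 0.14286 × 0.18195 = 0.025992, so P(H|E) = 0.025992/(1+0.025992) = 0.0253.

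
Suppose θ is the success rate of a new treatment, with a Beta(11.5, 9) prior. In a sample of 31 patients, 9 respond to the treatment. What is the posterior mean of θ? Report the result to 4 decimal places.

Posterior mean ≈ 0.3981

Observing 9 successes and 22 failures updates Beta(11.5, 9) by adding the success and failure counts to the two shape parameters: α = 11.5+9 = 20.5, β = 9+22 = 31.
E[θ | data] = 20.5/(20.5+31) = 0.3981.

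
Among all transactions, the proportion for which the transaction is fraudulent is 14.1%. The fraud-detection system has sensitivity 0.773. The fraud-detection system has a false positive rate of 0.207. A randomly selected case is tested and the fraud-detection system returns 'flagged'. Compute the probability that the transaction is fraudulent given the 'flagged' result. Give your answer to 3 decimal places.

Write H for 'the transaction is fraudulent'. Prior odds H:¬H = 0.141/0.859 = 0.16414. For the 'flagged' outcome, the likelihood ratio is 0.773/0.207 = 3.7343.
Posterior odds = 0.16414 × 3.7343 = 0.61296, so P(H|E) = 0.61296/(1+0.61296) = 0.380.

P(H | E) ≈ 0.380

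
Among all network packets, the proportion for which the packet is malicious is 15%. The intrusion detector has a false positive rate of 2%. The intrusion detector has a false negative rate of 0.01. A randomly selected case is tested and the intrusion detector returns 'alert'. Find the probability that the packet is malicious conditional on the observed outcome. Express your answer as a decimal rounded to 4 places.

Let H be the event that the packet is malicious. P(H) = 0.15, so P(¬H) = 0.85. With E the 'alert' result, P(E|H) = 0.99 and P(E|¬H) = 0.02.
P(E) = 0.99·0.15 + 0.02·0.85 = 0.14850 + 0.017000 = 0.16550.
By Bayes' theorem, P(H|E) = 0.14850 / 0.16550 = 0.8973.

P(H | E) ≈ 0.8973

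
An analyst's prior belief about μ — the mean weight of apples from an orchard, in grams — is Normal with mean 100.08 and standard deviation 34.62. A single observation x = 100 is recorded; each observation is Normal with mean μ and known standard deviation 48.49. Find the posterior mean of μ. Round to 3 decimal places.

With known σ, the Normal prior is conjugate. Weight on the data is w = (n/σ²)/(n/σ² + 1/τ₀²) = 0.00042530/(0.00042530+0.00083435) = 0.33763.
Posterior mean = w·x̄ + (1−w)·μ₀ = 0.33763·100 + 0.66237·100.08 = 100.053.

Posterior mean ≈ 100.053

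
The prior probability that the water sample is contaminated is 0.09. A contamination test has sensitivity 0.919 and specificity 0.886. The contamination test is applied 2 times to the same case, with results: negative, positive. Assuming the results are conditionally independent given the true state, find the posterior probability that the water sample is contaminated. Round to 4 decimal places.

With H the event that the water sample is contaminated, the joint likelihood of the observed sequence is P(data|H) = 0.081·0.919 = 0.074439 and P(data|¬H) = 0.886·0.114 = 0.10100.
Bayes: P(H|data) = 0.09·0.074439 / (0.09·0.074439 + 0.91·0.10100) = 0.0066995/0.098613 = 0.0679.

Posterior P(H) ≈ 0.0679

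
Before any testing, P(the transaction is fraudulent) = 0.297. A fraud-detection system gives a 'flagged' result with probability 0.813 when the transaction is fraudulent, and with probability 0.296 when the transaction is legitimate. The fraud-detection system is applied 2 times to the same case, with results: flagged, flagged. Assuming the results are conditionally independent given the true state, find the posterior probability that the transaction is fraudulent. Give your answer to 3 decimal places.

With H the event that the transaction is fraudulent, the joint likelihood of the observed sequence is P(data|H) = 0.813·0.813 = 0.66097 and P(data|¬H) = 0.296·0.296 = 0.087616.
Bayes: P(H|data) = 0.297·0.66097 / (0.297·0.66097 + 0.703·0.087616) = 0.19631/0.25790 = 0.7612.

Posterior P(H) ≈ 0.761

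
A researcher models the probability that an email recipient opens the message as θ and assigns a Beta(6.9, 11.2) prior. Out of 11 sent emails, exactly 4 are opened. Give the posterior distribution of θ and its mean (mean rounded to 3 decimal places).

Observing 4 successes and 7 failures updates Beta(6.9, 11.2) by adding the success and failure counts to the two shape parameters: α = 6.9+4 = 10.9, β = 11.2+7 = 18.2.
Posterior mean = α/(α+β) = 10.9/29.1 = 0.375.

Posterior: Beta(10.9, 18.2); mean ≈ 0.375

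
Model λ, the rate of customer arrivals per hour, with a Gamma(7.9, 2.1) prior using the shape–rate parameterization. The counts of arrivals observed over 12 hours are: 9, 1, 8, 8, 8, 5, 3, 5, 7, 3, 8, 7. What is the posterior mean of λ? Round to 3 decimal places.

The Poisson likelihood adds the total count to the shape and the number of exposure periods to the rate. Here ∑xᵢ = 72 and n = 12, so shape 7.9→79.9 and rate 2.1→14.1.
Posterior mean = shape/rate = 79.9/14.1 = 5.667.

Posterior mean ≈ 5.667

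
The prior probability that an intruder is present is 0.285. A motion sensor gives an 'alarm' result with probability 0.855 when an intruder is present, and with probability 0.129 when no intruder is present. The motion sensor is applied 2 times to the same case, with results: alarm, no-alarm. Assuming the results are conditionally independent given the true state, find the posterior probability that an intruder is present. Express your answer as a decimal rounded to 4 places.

With H the event that an intruder is present, the joint likelihood of the observed sequence is P(data|H) = 0.855·0.145 = 0.12397 and P(data|¬H) = 0.129·0.871 = 0.11236.
Bayes: P(H|data) = 0.285·0.12397 / (0.285·0.12397 + 0.715·0.11236) = 0.035333/0.11567 = 0.3055.

Posterior P(H) ≈ 0.3055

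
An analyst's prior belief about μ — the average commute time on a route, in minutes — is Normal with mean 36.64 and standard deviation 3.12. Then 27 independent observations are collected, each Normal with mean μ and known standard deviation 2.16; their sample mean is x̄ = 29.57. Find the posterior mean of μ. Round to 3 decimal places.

Posterior mean ≈ 29.693

With known σ, the Normal prior is conjugate. Weight on the data is w = (n/σ²)/(n/σ² + 1/τ₀²) = 5.78704/(5.78704+0.102728) = 0.98256.
Posterior mean = w·x̄ + (1−w)·μ₀ = 0.98256·29.57 + 0.017442·36.64 = 29.693.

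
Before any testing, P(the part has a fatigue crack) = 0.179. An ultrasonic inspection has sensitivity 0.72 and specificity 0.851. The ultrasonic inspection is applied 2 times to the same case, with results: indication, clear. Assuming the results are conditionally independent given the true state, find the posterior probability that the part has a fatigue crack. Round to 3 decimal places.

Posterior P(H) ≈ 0.257

With H the event that the part has a fatigue crack, the joint likelihood of the observed sequence is P(data|H) = 0.72·0.28 = 0.20160 and P(data|¬H) = 0.149·0.851 = 0.12680.
Bayes: P(H|data) = 0.179·0.20160 / (0.179·0.20160 + 0.821·0.12680) = 0.036086/0.14019 = 0.2574.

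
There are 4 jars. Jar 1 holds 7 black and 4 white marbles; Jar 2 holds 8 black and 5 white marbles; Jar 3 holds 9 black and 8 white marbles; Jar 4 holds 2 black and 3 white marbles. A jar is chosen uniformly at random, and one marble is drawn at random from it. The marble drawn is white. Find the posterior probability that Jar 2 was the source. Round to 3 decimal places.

P(white|Jar 1) = 0.3636; P(white|Jar 2) = 0.3846; P(white|Jar 3) = 0.4706; P(white|Jar 4) = 0.6.
Prior × likelihood for each source: 0.25·0.3636=0.09091, 0.25·0.3846=0.09615, 0.25·0.4706=0.1176, 0.25·0.6=0.1500. Summing gives P(white) = 0.45471.
P(Jar 2 | white) = 0.09615 / 0.45471 = 0.211.

Posterior probability ≈ 0.211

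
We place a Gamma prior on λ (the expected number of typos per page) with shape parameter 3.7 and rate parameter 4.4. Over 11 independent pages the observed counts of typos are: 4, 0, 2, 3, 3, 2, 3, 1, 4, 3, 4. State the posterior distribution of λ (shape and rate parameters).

Posterior: Gamma(shape=32.7, rate=15.4)

The Poisson likelihood adds the total count to the shape and the number of exposure periods to the rate. Here ∑xᵢ = 29 and n = 11, so shape 3.7→32.7 and rate 4.4→15.4.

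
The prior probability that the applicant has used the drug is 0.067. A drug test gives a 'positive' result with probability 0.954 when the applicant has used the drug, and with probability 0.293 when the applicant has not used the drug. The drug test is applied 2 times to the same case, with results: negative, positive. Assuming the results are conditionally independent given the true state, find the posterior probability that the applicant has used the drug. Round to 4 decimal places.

Let H be the event that the applicant has used the drug; start with P(H) = 0.067. P('positive'|H) = 0.954, P('positive'|¬H) = 0.293.
Update on result 1 ('negative'): P(H) ← 0.046·0.0670 / (0.046·0.0670 + 0.707·0.9330) = 0.0030820/0.66271 = 0.0047.
Update on result 2 ('positive'): P(H) ← 0.954·0.0047 / (0.954·0.0047 + 0.293·0.9953) = 0.0044367/0.29607 = 0.0150.

Posterior P(H) ≈ 0.0150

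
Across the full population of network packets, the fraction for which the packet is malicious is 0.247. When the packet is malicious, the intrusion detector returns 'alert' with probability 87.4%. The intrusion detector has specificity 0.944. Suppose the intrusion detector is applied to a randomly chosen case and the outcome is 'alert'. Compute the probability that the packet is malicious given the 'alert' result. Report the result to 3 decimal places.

Write H for 'the packet is malicious'. Prior odds H:¬H = 0.247/0.753 = 0.32802. For the 'alert' outcome, the likelihood ratio is 0.874/0.056 = 15.607.
Posterior odds = 0.32802 × 15.607 = 5.1195, so P(H|E) = 5.1195/(1+5.1195) = 0.837.

P(H | E) ≈ 0.837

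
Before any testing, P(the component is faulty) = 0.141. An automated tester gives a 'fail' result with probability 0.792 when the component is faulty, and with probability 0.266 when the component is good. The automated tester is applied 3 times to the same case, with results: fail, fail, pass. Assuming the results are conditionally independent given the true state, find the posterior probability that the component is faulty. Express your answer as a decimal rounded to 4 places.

Posterior P(H) ≈ 0.2920

With H the event that the component is faulty, the joint likelihood of the observed sequence is P(data|H) = 0.792·0.792·0.208 = 0.13047 and P(data|¬H) = 0.266·0.266·0.734 = 0.051935.
Bayes: P(H|data) = 0.141·0.13047 / (0.141·0.13047 + 0.859·0.051935) = 0.018396/0.063008 = 0.2920.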